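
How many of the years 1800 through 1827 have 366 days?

Years divisible by 4 in [1800, 1827]: 1800, 1804, 1808, 1812, 1816, 1820, 1824.
Of these, 1800 is divisible by 100 but not 400, so not leap.
Leap years: 7 − 1 = 6.

6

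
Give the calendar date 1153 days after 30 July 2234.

25 September 2237

Count 1153 days after July 30, 2234:
Day-of-year of July 30, 2234: 211.
Day-of-year of September 25, 2237: 268.
2234 has 365 days, so 365 − 211 = 154 days remain in 2234.
Full years: 2235: 365; 2236: 366. Sum = 731.
Total: 154 + 731 + 268 = 1153 days.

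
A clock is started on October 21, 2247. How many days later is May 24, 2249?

581

Day-of-year of October 21, 2247: 294.
Day-of-year of May 24, 2249: 144.
2247 has 365 days, so 365 − 294 = 71 days remain in 2247.
Full years: 2248: 366. Sum = 366.
Total: 71 + 366 + 144 = 581 days.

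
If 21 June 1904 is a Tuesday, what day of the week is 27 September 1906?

June 21, 1904 → June 21, 1905: 365 days.
June 21, 1905 → June 21, 1906: 365 days.
June 1906: 30 − 21 = 9 days remain.
Then July (31), August (31): 31 + 31 = 62 days.
September 1–27, 1906: 27 days.
Residual: 98 days.
Total: 828 days.
828 mod 7 = 2, so 2 days after Tuesday is Thursday.

Thursday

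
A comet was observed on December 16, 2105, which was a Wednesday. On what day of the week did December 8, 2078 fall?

Count forward from the earlier date (December 8, 2078) to the later (December 16, 2105):
From December 8, 2078 to December 8, 2105: 27 years, of which 6 contain a Feb 29 — 21×365 + 6×366 = 9861 days.
(2100 is not a leap year (divisible by 100 but not 400).)
Within December 2105: 16 − 8 = 8 days.
Total: 9869 days.
9869 mod 7 = 6, so 6 days before Wednesday is Thursday.

Thursday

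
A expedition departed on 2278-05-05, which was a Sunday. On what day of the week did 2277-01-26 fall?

Friday

Count forward from the earlier date (January 26, 2277) to the later (May 5, 2278):
January 26, 2277 → January 26, 2278: 365 days.
January 2278: 31 − 26 = 5 days remain.
Then February 2278 (28), March (31), April (30): 28 + 31 + 30 = 89 days.
May 1–5, 2278: 5 days.
Residual: 99 days.
Total: 464 days.
464 mod 7 = 2, so 2 days before Sunday is Friday.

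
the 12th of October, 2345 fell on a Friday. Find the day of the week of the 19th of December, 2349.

Monday

Day-of-year of October 12, 2345: 285.
Day-of-year of December 19, 2349: 353.
2345 has 365 days, so 365 − 285 = 80 days remain in 2345.
Full years: 2346: 365; 2347: 365; 2348: 366. Sum = 1096.
Total: 80 + 1096 + 353 = 1529 days.
1529 mod 7 = 3, so 3 days after Friday is Monday.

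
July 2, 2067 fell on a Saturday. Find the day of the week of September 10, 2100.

Friday

Day-of-year of July 2, 2067: 183.
Day-of-year of September 10, 2100: 253.
2067 has 365 days, so 365 − 183 = 182 days remain in 2067.
Full years 2068–2099: 24 common + 8 leap = 24×365 + 8×366 = 11688 days.
Total: 182 + 11688 + 253 = 12123 days.
12123 mod 7 = 6, so 6 days after Saturday is Friday.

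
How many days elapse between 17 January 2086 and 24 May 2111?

9257

From January 17, 2086 to January 17, 2111: 25 years, of which 5 contain a Feb 29 — 20×365 + 5×366 = 9130 days.
(2100 is not a leap year (divisible by 100 but not 400).)
January 2111: 31 − 17 = 14 days remain.
Then February 2111 (28), March (31), April (30): 28 + 31 + 30 = 89 days.
May 1–24, 2111: 24 days.
Residual: 127 days.
Total: 9257 days.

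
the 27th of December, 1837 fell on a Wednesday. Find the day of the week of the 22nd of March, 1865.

From December 27, 1837 to December 27, 1864: 27 years, of which 7 contain a Feb 29 — 20×365 + 7×366 = 9862 days.
December 1864: 31 − 27 = 4 days remain.
Then January (31), February 1865 (28): 31 + 28 = 59 days.
March 1–22, 1865: 22 days.
Residual: 85 days.
Total: 9947 days.
9947 is a multiple of 7, so the 22nd of March, 1865 falls on the same weekday: Wednesday.

Wednesday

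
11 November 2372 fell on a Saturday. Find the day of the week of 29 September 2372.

Friday

Count forward from the earlier date (September 29, 2372) to the later (November 11, 2372):
September 2372: 30 − 29 = 1 day remains.
Then October (31): 31 days.
November 1–11, 2372: 11 days.
Total: 1 + 31 + 11 = 43 days.
43 mod 7 = 1, so 1 day before Saturday is Friday.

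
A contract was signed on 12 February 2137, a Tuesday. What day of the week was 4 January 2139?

Sunday

February 12, 2137 → February 12, 2138: 365 days.
February 2138: 28 − 12 = 16 days remain (2138 is not a leap year, so February has 28 days).
Then 10 full months totalling 306 days.
January 1–4, 2139: 4 days.
Residual: 326 days.
Total: 691 days.
691 mod 7 = 5, so 5 days after Tuesday is Sunday.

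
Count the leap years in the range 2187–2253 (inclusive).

Years divisible by 4: 2188, 2192, …, 2252 — 17 in all.
Of these, 2200 is divisible by 100 but not 400, so not leap.
Leap years: 17 − 1 = 16.

16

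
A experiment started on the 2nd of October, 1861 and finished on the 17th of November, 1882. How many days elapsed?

7716

From October 2, 1861 to October 2, 1882: 21 years, of which 5 contain a Feb 29 — 16×365 + 5×366 = 7670 days.
October 1882: 31 − 2 = 29 days remain.
November 1–17, 1882: 17 days.
Residual: 46 days.
Total: 7716 days.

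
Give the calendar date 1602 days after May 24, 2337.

October 12, 2341

Count 1602 days after May 24, 2337:
May 24, 2337 → May 24, 2338: 365 days.
May 24, 2338 → May 24, 2339: 365 days.
May 24, 2339 → May 24, 2340: 366 days (2340 is a leap year).
May 24, 2340 → May 24, 2341: 365 days.
May 2341: 31 − 24 = 7 days remain.
Then June (30), July (31), August (31), September (30): 30 + 31 + 31 + 30 = 122 days.
October 1–12, 2341: 12 days.
Residual: 141 days.
Total: 1602 days.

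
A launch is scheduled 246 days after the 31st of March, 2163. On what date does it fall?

the 2nd of December, 2163

Count 246 days after March 31, 2163:
March 2163: 31 − 31 = 0 days remain.
Then April (30), May (31), June (30), July (31), August (31), September (30), October (31), November (30): 30 + 31 + 30 + 31 + 31 + 30 + 31 + 30 = 244 days.
December 1–2, 2163: 2 days.
Total: 0 + 244 + 2 = 246 days.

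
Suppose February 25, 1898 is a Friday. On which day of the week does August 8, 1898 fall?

Monday

February 1898: 28 − 25 = 3 days remain (1898 is not a leap year, so February has 28 days).
Then March (31), April (30), May (31), June (30), July (31): 31 + 30 + 31 + 30 + 31 = 153 days.
August 1–8, 1898: 8 days.
Total: 3 + 153 + 8 = 164 days.
164 mod 7 = 3, so 3 days after Friday is Monday.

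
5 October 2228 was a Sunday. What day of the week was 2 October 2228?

Count forward from the earlier date (October 2, 2228) to the later (October 5, 2228):
Within October 2228: 5 − 2 = 3 days.
3 mod 7 = 3, so 3 days before Sunday is Thursday.

Thursday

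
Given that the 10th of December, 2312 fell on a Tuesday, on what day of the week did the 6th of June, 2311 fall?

Count forward from the earlier date (June 6, 2311) to the later (December 10, 2312):
June 2311: 30 − 6 = 24 days remain.
Then 17 full months totalling 519 days.
December 1–10, 2312: 10 days.
Total: 24 + 519 + 10 = 553 days.
553 is a multiple of 7, so the 6th of June, 2311 falls on the same weekday: Tuesday.

Tuesday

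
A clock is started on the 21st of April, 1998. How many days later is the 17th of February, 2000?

April 21, 1998 → April 21, 1999: 365 days.
April 1999: 30 − 21 = 9 days remain.
Then 9 full months totalling 276 days.
February 1–17, 2000: 17 days (2000 is a leap year (divisible by 400)).
Residual: 302 days.
Total: 667 days.

667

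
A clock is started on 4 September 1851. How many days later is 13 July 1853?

678

September 1851: 30 − 4 = 26 days remain.
Then 21 full months totalling 639 days.
July 1–13, 1853: 13 days.
Total: 26 + 639 + 13 = 678 days.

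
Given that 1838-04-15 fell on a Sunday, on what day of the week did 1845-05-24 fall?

From April 15, 1838 to April 15, 1845: 7 years, of which 2 contain a Feb 29 — 5×365 + 2×366 = 2557 days.
April 1845: 30 − 15 = 15 days remain.
May 1–24, 1845: 24 days.
Residual: 39 days.
Total: 2596 days.
2596 mod 7 = 6, so 6 days after Sunday is Saturday.

Saturday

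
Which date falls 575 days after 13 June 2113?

9 January 2115

Count 575 days after June 13, 2113:
June 2113: 30 − 13 = 17 days remain.
Then 18 full months totalling 549 days.
January 1–9, 2115: 9 days.
Total: 17 + 549 + 9 = 575 days.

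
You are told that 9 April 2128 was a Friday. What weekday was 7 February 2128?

Saturday

Count forward from the earlier date (February 7, 2128) to the later (April 9, 2128):
February 2128: 29 − 7 = 22 days remain (2128 is a leap year, so February has 29 days).
Then March (31): 31 days.
April 1–9, 2128: 9 days.
Total: 22 + 31 + 9 = 62 days.
62 mod 7 = 6, so 6 days before Friday is Saturday.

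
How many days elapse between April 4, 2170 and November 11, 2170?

221

April 2170: 30 − 4 = 26 days remain.
Then May (31), June (30), July (31), August (31), September (30), October (31): 31 + 30 + 31 + 31 + 30 + 31 = 184 days.
November 1–11, 2170: 11 days.
Total: 26 + 184 + 11 = 221 days.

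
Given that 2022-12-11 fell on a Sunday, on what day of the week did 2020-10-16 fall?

Count forward from the earlier date (October 16, 2020) to the later (December 11, 2022):
October 2020: 31 − 16 = 15 days remain.
Then 25 full months totalling 760 days.
December 1–11, 2022: 11 days.
Total: 15 + 760 + 11 = 786 days.
786 mod 7 = 2, so 2 days before Sunday is Friday.

Friday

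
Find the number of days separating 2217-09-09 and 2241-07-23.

Day-of-year of September 9, 2217: 252.
Day-of-year of July 23, 2241: 204.
2217 has 365 days, so 365 − 252 = 113 days remain in 2217.
Full years 2218–2240: 17 common + 6 leap = 17×365 + 6×366 = 8401 days.
Total: 113 + 8401 + 204 = 8718 days.

8718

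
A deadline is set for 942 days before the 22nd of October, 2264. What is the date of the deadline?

the 25th of March, 2262

Count 942 days before October 22, 2264:
Day-of-year of March 25, 2262: 84.
Day-of-year of October 22, 2264: 296.
2262 has 365 days, so 365 − 84 = 281 days remain in 2262.
Full years: 2263: 365. Sum = 365.
Total: 281 + 365 + 296 = 942 days.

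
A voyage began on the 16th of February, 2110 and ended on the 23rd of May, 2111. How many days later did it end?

Day-of-year of February 16, 2110: 47.
Day-of-year of May 23, 2111: 143.
2110 has 365 days, so 365 − 47 = 318 days remain in 2110.
Total: 318 + 143 = 461 days.

461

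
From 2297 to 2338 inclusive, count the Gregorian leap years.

9

Years divisible by 4 in [2297, 2338]: 2300, 2304, 2308, 2312, 2316, 2320, 2324, 2328, 2332, 2336.
Of these, 2300 is divisible by 100 but not 400, so not leap.
Leap years: 10 − 1 = 9.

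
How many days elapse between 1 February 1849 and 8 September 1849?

219

February 1849: 28 − 1 = 27 days remain (1849 is not a leap year, so February has 28 days).
Then March (31), April (30), May (31), June (30), July (31), August (31): 31 + 30 + 31 + 30 + 31 + 31 = 184 days.
September 1–8, 1849: 8 days.
Total: 27 + 184 + 8 = 219 days.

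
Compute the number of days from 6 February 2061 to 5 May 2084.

8489

From February 6, 2061 to February 6, 2084: 23 years, of which 5 contain a Feb 29 — 18×365 + 5×366 = 8400 days.
February 2084: 29 − 6 = 23 days remain (2084 is a leap year, so February has 29 days).
Then March (31), April (30): 31 + 30 = 61 days.
May 1–5, 2084: 5 days.
Residual: 89 days.
Total: 8489 days.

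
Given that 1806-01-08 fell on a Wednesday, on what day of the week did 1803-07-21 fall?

Count forward from the earlier date (July 21, 1803) to the later (January 8, 1806):
July 21, 1803 → July 21, 1804: 366 days (1804 is a leap year).
July 21, 1804 → July 21, 1805: 365 days.
July 1805: 31 − 21 = 10 days remain.
Then August (31), September (30), October (31), November (30), December (31): 31 + 30 + 31 + 30 + 31 = 153 days.
January 1–8, 1806: 8 days.
Residual: 171 days.
Total: 902 days.
902 mod 7 = 6, so 6 days before Wednesday is Thursday.

Thursday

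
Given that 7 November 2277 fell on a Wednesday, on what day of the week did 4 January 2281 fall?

Tuesday

November 7, 2277 → November 7, 2278: 365 days.
November 7, 2278 → November 7, 2279: 365 days.
November 7, 2279 → November 7, 2280: 366 days (2280 is a leap year).
November 2280: 30 − 7 = 23 days remain.
Then December (31): 31 days.
January 1–4, 2281: 4 days.
Residual: 58 days.
Total: 1154 days.
1154 mod 7 = 6, so 6 days after Wednesday is Tuesday.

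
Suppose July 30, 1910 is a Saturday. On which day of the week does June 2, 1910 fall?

Count forward from the earlier date (June 2, 1910) to the later (July 30, 1910):
June 1910: 30 − 2 = 28 days remain.
July 1–30, 1910: 30 days.
Total: 28 + 30 = 58 days.
58 mod 7 = 2, so 2 days before Saturday is Thursday.

Thursday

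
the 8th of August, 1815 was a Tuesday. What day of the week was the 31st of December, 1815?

Sunday

August 1815: 31 − 8 = 23 days remain.
Then September (30), October (31), November (30): 30 + 31 + 30 = 91 days.
December 1–31, 1815: 31 days.
Total: 23 + 91 + 31 = 145 days.
145 mod 7 = 5, so 5 days after Tuesday is Sunday.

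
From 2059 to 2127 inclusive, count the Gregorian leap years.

Years divisible by 4: 2060, 2064, …, 2124 — 17 in all.
Of these, 2100 is divisible by 100 but not 400, so not leap.
Leap years: 17 − 1 = 16.

16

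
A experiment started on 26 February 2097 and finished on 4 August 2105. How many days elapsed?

From February 26, 2097 to February 26, 2105: 8 years, of which 1 contains a Feb 29 — 7×365 + 1×366 = 2921 days.
(2100 is not a leap year (divisible by 100 but not 400).)
February 2105: 28 − 26 = 2 days remain (2105 is not a leap year, so February has 28 days).
Then March (31), April (30), May (31), June (30), July (31): 31 + 30 + 31 + 30 + 31 = 153 days.
August 1–4, 2105: 4 days.
Residual: 159 days.
Total: 3080 days.

3080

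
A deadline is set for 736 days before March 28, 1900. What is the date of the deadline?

March 22, 1898

Count 736 days before March 28, 1900:
March 1898: 31 − 22 = 9 days remain.
Then 23 full months totalling 699 days.
March 1–28, 1900: 28 days.
Total: 9 + 699 + 28 = 736 days.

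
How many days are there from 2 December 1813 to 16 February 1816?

Day-of-year of December 2, 1813: 336.
Day-of-year of February 16, 1816: 47.
1813 has 365 days, so 365 − 336 = 29 days remain in 1813.
Full years: 1814: 365; 1815: 365. Sum = 730.
Total: 29 + 730 + 47 = 806 days.

806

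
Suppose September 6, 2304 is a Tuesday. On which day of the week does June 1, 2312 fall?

Day-of-year of September 6, 2304: 250.
Day-of-year of June 1, 2312: 153.
2304 has 366 days, so 366 − 250 = 116 days remain in 2304.
Full years 2305–2311: 6 common + 1 leap = 6×365 + 1×366 = 2556 days.
Total: 116 + 2556 + 153 = 2825 days.
2825 mod 7 = 4, so 4 days after Tuesday is Saturday.

Saturday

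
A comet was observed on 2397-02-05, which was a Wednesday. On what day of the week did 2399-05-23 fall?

Sunday

February 2397: 28 − 5 = 23 days remain (2397 is not a leap year, so February has 28 days).
Then 26 full months totalling 791 days.
May 1–23, 2399: 23 days.
Total: 23 + 791 + 23 = 837 days.
837 mod 7 = 4, so 4 days after Wednesday is Sunday.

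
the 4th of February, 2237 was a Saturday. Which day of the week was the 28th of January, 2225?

Count forward from the earlier date (January 28, 2225) to the later (February 4, 2237):
From January 28, 2225 to January 28, 2237: 12 years, of which 3 contain a Feb 29 — 9×365 + 3×366 = 4383 days.
January 2237: 31 − 28 = 3 days remain.
February 1–4, 2237: 4 days (2237 is not a leap year).
Residual: 7 days.
Total: 4390 days.
4390 mod 7 = 1, so 1 day before Saturday is Friday.

Friday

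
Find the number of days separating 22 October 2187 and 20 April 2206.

Day-of-year of October 22, 2187: 295.
Day-of-year of April 20, 2206: 110.
2187 has 365 days, so 365 − 295 = 70 days remain in 2187.
Full years 2188–2205: 14 common + 4 leap = 14×365 + 4×366 = 6574 days.
Total: 70 + 6574 + 110 = 6754 days.

6754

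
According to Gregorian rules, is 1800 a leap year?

No

1800 is not a leap year (divisible by 100 but not 400).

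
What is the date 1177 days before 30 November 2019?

9 September 2016

Count 1177 days before November 30, 2019:
Day-of-year of September 9, 2016: 253.
Day-of-year of November 30, 2019: 334.
2016 has 366 days, so 366 − 253 = 113 days remain in 2016.
Full years: 2017: 365; 2018: 365. Sum = 730.
Total: 113 + 730 + 334 = 1177 days.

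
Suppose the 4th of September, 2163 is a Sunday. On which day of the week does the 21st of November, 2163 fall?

Monday

September 2163: 30 − 4 = 26 days remain.
Then October (31): 31 days.
November 1–21, 2163: 21 days.
Total: 26 + 31 + 21 = 78 days.
78 mod 7 = 1, so 1 day after Sunday is Monday.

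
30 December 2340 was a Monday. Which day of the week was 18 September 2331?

Count forward from the earlier date (September 18, 2331) to the later (December 30, 2340):
From September 18, 2331 to September 18, 2340: 9 years, of which 3 contain a Feb 29 — 6×365 + 3×366 = 3288 days.
September 2340: 30 − 18 = 12 days remain.
Then October (31), November (30): 31 + 30 = 61 days.
December 1–30, 2340: 30 days.
Residual: 103 days.
Total: 3391 days.
3391 mod 7 = 3, so 3 days before Monday is Friday.

Friday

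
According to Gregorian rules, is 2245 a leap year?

No

2245 is not a leap year.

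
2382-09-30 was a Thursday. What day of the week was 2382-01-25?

Monday

Count forward from the earlier date (January 25, 2382) to the later (September 30, 2382):
January 2382: 31 − 25 = 6 days remain.
Then February 2382 (28), March (31), April (30), May (31), June (30), July (31), August (31): 28 + 31 + 30 + 31 + 30 + 31 + 31 = 212 days.
September 1–30, 2382: 30 days.
Total: 6 + 212 + 30 = 248 days.
248 mod 7 = 3, so 3 days before Thursday is Monday.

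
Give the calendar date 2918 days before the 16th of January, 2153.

the 20th of January, 2145

Count 2918 days before January 16, 2153:
From January 20, 2145 to January 20, 2152: 7 years, of which 1 contains a Feb 29 — 6×365 + 1×366 = 2556 days.
January 2152: 31 − 20 = 11 days remain.
Then 11 full months totalling 335 days.
January 1–16, 2153: 16 days.
Residual: 362 days.
Total: 2918 days.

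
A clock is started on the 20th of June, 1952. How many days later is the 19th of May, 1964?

From June 20, 1952 to June 20, 1963: 11 years, of which 2 contain a Feb 29 — 9×365 + 2×366 = 4017 days.
June 1963: 30 − 20 = 10 days remain.
Then 10 full months totalling 305 days.
May 1–19, 1964: 19 days.
Residual: 334 days.
Total: 4351 days.

4351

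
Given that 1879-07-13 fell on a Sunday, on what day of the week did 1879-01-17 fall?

Friday

Count forward from the earlier date (January 17, 1879) to the later (July 13, 1879):
January 1879: 31 − 17 = 14 days remain.
Then February 1879 (28), March (31), April (30), May (31), June (30): 28 + 31 + 30 + 31 + 30 = 150 days.
July 1–13, 1879: 13 days.
Total: 14 + 150 + 13 = 177 days.
177 mod 7 = 2, so 2 days before Sunday is Friday.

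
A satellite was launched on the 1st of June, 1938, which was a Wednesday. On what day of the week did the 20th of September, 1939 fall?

June 1938: 30 − 1 = 29 days remain.
Then 14 full months totalling 427 days.
September 1–20, 1939: 20 days.
Total: 29 + 427 + 20 = 476 days.
476 is a multiple of 7, so the 20th of September, 1939 falls on the same weekday: Wednesday.

Wednesday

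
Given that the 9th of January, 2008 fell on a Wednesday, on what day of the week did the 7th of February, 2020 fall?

Friday

Day-of-year of January 9, 2008: 9.
Day-of-year of February 7, 2020: 38.
2008 has 366 days, so 366 − 9 = 357 days remain in 2008.
Full years 2009–2019: 9 common + 2 leap = 9×365 + 2×366 = 4017 days.
Total: 357 + 4017 + 38 = 4412 days.
4412 mod 7 = 2, so 2 days after Wednesday is Friday.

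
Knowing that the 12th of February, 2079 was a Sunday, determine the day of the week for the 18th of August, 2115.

From February 12, 2079 to February 12, 2115: 36 years, of which 8 contain a Feb 29 — 28×365 + 8×366 = 13148 days.
(2100 is not a leap year (divisible by 100 but not 400).)
February 2115: 28 − 12 = 16 days remain (2115 is not a leap year, so February has 28 days).
Then March (31), April (30), May (31), June (30), July (31): 31 + 30 + 31 + 30 + 31 = 153 days.
August 1–18, 2115: 18 days.
Residual: 187 days.
Total: 13335 days.
13335 is a multiple of 7, so the 18th of August, 2115 falls on the same weekday: Sunday.

Sunday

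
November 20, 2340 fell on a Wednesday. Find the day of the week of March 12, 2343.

Day-of-year of November 20, 2340: 325.
Day-of-year of March 12, 2343: 71.
2340 has 366 days, so 366 − 325 = 41 days remain in 2340.
Full years: 2341: 365; 2342: 365. Sum = 730.
Total: 41 + 730 + 71 = 842 days.
842 mod 7 = 2, so 2 days after Wednesday is Friday.

Friday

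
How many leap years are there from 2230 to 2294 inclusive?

16

Years divisible by 4: 2232, 2236, …, 2292 — 16 in all.
No century exceptions apply. Count: 16.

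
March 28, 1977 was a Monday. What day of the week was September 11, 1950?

Monday

Count forward from the earlier date (September 11, 1950) to the later (March 28, 1977):
From September 11, 1950 to September 11, 1976: 26 years, of which 7 contain a Feb 29 — 19×365 + 7×366 = 9497 days.
September 1976: 30 − 11 = 19 days remain.
Then October (31), November (30), December (31), January (31), February 1977 (28): 31 + 30 + 31 + 31 + 28 = 151 days.
March 1–28, 1977: 28 days.
Residual: 198 days.
Total: 9695 days.
9695 is a multiple of 7, so September 11, 1950 falls on the same weekday: Monday.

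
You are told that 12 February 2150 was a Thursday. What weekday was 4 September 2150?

Friday

February 2150: 28 − 12 = 16 days remain (2150 is not a leap year, so February has 28 days).
Then March (31), April (30), May (31), June (30), July (31), August (31): 31 + 30 + 31 + 30 + 31 + 31 = 184 days.
September 1–4, 2150: 4 days.
Total: 16 + 184 + 4 = 204 days.
204 mod 7 = 1, so 1 day after Thursday is Friday.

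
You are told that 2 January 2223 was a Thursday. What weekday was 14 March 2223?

Friday

January 2223: 31 − 2 = 29 days remain.
Then February 2223 (28): 28 days.
March 1–14, 2223: 14 days.
Total: 29 + 28 + 14 = 71 days.
71 mod 7 = 1, so 1 day after Thursday is Friday.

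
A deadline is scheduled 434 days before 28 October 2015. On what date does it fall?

20 August 2014

Count 434 days before October 28, 2015:
August 20, 2014 → August 20, 2015: 365 days.
August 2015: 31 − 20 = 11 days remain.
Then September (30): 30 days.
October 1–28, 2015: 28 days.
Residual: 69 days.
Total: 434 days.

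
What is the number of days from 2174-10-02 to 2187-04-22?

Day-of-year of October 2, 2174: 275.
Day-of-year of April 22, 2187: 112.
2174 has 365 days, so 365 − 275 = 90 days remain in 2174.
Full years 2175–2186: 9 common + 3 leap = 9×365 + 3×366 = 4383 days.
Total: 90 + 4383 + 112 = 4585 days.

4585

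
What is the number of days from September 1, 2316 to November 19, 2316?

September 2316: 30 − 1 = 29 days remain.
Then October (31): 31 days.
November 1–19, 2316: 19 days.
Total: 29 + 31 + 19 = 79 days.

79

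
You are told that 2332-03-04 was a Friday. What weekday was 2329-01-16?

Count forward from the earlier date (January 16, 2329) to the later (March 4, 2332):
Day-of-year of January 16, 2329: 16.
Day-of-year of March 4, 2332: 64.
2329 has 365 days, so 365 − 16 = 349 days remain in 2329.
Full years: 2330: 365; 2331: 365. Sum = 730.
Total: 349 + 730 + 64 = 1143 days.
1143 mod 7 = 2, so 2 days before Friday is Wednesday.

Wednesday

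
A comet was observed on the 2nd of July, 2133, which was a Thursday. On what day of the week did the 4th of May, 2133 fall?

Count forward from the earlier date (May 4, 2133) to the later (July 2, 2133):
May 2133: 31 − 4 = 27 days remain.
Then June (30): 30 days.
July 1–2, 2133: 2 days.
Total: 27 + 30 + 2 = 59 days.
59 mod 7 = 3, so 3 days before Thursday is Monday.

Monday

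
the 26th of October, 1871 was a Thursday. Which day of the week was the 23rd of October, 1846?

Count forward from the earlier date (October 23, 1846) to the later (October 26, 1871):
From October 23, 1846 to October 23, 1871: 25 years, of which 6 contain a Feb 29 — 19×365 + 6×366 = 9131 days.
Within October 1871: 26 − 23 = 3 days.
Total: 9134 days.
9134 mod 7 = 6, so 6 days before Thursday is Friday.

Friday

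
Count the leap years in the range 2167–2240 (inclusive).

18

Years divisible by 4: 2168, 2172, …, 2240 — 19 in all.
Of these, 2200 is divisible by 100 but not 400, so not leap.
Leap years: 19 − 1 = 18.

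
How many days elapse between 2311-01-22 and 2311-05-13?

111

January 2311: 31 − 22 = 9 days remain.
Then February 2311 (28), March (31), April (30): 28 + 31 + 30 = 89 days.
May 1–13, 2311: 13 days.
Total: 9 + 89 + 13 = 111 days.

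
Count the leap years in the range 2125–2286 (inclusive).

39

Years divisible by 4: 2128, 2132, …, 2284 — 40 in all.
Of these, 2200 is divisible by 100 but not 400, so not leap.
Leap years: 40 − 1 = 39.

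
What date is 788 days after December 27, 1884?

February 23, 1887

Count 788 days after December 27, 1884:
Day-of-year of December 27, 1884: 362.
Day-of-year of February 23, 1887: 54.
1884 has 366 days, so 366 − 362 = 4 days remain in 1884.
Full years: 1885: 365; 1886: 365. Sum = 730.
Total: 4 + 730 + 54 = 788 days.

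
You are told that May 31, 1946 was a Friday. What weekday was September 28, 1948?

May 31, 1946 → May 31, 1947: 365 days.
May 31, 1947 → May 31, 1948: 366 days (1948 is a leap year).
May 1948: 31 − 31 = 0 days remain.
Then June (30), July (31), August (31): 30 + 31 + 31 = 92 days.
September 1–28, 1948: 28 days.
Residual: 120 days.
Total: 851 days.
851 mod 7 = 4, so 4 days after Friday is Tuesday.

Tuesday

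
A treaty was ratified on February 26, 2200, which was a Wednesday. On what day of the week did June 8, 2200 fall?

February 2200: 28 − 26 = 2 days remain (2200 is not a leap year (divisible by 100 but not 400), so February has 28 days).
Then March (31), April (30), May (31): 31 + 30 + 31 = 92 days.
June 1–8, 2200: 8 days.
Total: 2 + 92 + 8 = 102 days.
102 mod 7 = 4, so 4 days after Wednesday is Sunday.

Sunday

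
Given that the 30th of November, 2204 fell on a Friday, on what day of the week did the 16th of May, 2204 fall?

Count forward from the earlier date (May 16, 2204) to the later (November 30, 2204):
May 2204: 31 − 16 = 15 days remain.
Then June (30), July (31), August (31), September (30), October (31): 30 + 31 + 31 + 30 + 31 = 153 days.
November 1–30, 2204: 30 days.
Total: 15 + 153 + 30 = 198 days.
198 mod 7 = 2, so 2 days before Friday is Wednesday.

Wednesday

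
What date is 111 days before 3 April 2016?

14 December 2015

Count 111 days before April 3, 2016:
Day-of-year of December 14, 2015: 348.
Day-of-year of April 3, 2016: 94.
2015 has 365 days, so 365 − 348 = 17 days remain in 2015.
Total: 17 + 94 = 111 days.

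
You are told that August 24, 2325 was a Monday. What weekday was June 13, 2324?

Count forward from the earlier date (June 13, 2324) to the later (August 24, 2325):
Day-of-year of June 13, 2324: 165.
Day-of-year of August 24, 2325: 236.
2324 has 366 days, so 366 − 165 = 201 days remain in 2324.
Total: 201 + 236 = 437 days.
437 mod 7 = 3, so 3 days before Monday is Friday.

Friday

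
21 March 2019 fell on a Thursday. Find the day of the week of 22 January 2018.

Monday

Count forward from the earlier date (January 22, 2018) to the later (March 21, 2019):
Day-of-year of January 22, 2018: 22.
Day-of-year of March 21, 2019: 80.
2018 has 365 days, so 365 − 22 = 343 days remain in 2018.
Total: 343 + 80 = 423 days.
423 mod 7 = 3, so 3 days before Thursday is Monday.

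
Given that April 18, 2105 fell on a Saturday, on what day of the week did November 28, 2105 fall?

Saturday

April 2105: 30 − 18 = 12 days remain.
Then May (31), June (30), July (31), August (31), September (30), October (31): 31 + 30 + 31 + 31 + 30 + 31 = 184 days.
November 1–28, 2105: 28 days.
Total: 12 + 184 + 28 = 224 days.
224 is a multiple of 7, so November 28, 2105 falls on the same weekday: Saturday.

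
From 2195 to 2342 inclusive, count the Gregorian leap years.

Years divisible by 4: 2196, 2200, …, 2340 — 37 in all.
Of these, 2200, 2300 are divisible by 100 but not 400, so not leap.
Leap years: 37 − 2 = 35.

35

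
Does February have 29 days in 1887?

1887 is not a leap year.

No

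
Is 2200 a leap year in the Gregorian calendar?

No

2200 is not a leap year (divisible by 100 but not 400).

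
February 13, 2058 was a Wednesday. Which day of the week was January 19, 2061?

Day-of-year of February 13, 2058: 44.
Day-of-year of January 19, 2061: 19.
2058 has 365 days, so 365 − 44 = 321 days remain in 2058.
Full years: 2059: 365; 2060: 366. Sum = 731.
Total: 321 + 731 + 19 = 1071 days.
1071 is a multiple of 7, so January 19, 2061 falls on the same weekday: Wednesday.

Wednesday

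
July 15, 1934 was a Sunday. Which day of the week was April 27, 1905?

Count forward from the earlier date (April 27, 1905) to the later (July 15, 1934):
From April 27, 1905 to April 27, 1934: 29 years, of which 7 contain a Feb 29 — 22×365 + 7×366 = 10592 days.
April 1934: 30 − 27 = 3 days remain.
Then May (31), June (30): 31 + 30 = 61 days.
July 1–15, 1934: 15 days.
Residual: 79 days.
Total: 10671 days.
10671 mod 7 = 3, so 3 days before Sunday is Thursday.

Thursday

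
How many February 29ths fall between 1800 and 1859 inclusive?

14

Years divisible by 4: 1800, 1804, …, 1856 — 15 in all.
Of these, 1800 is divisible by 100 but not 400, so not leap.
Leap years: 15 − 1 = 14.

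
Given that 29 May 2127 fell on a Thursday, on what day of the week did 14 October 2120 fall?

Monday

Count forward from the earlier date (October 14, 2120) to the later (May 29, 2127):
October 14, 2120 → October 14, 2121: 365 days.
October 14, 2121 → October 14, 2122: 365 days.
October 14, 2122 → October 14, 2123: 365 days.
October 14, 2123 → October 14, 2124: 366 days (2124 is a leap year).
October 14, 2124 → October 14, 2125: 365 days.
October 14, 2125 → October 14, 2126: 365 days.
October 2126: 31 − 14 = 17 days remain.
Then November (30), December (31), January (31), February 2127 (28), March (31), April (30): 30 + 31 + 31 + 28 + 31 + 30 = 181 days.
May 1–29, 2127: 29 days.
Residual: 227 days.
Total: 2418 days.
2418 mod 7 = 3, so 3 days before Thursday is Monday.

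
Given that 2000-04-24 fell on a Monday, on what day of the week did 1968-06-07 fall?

Friday

Count forward from the earlier date (June 7, 1968) to the later (April 24, 2000):
From June 7, 1968 to June 7, 1999: 31 years, of which 7 contain a Feb 29 — 24×365 + 7×366 = 11322 days.
June 1999: 30 − 7 = 23 days remain.
Then 9 full months totalling 275 days.
April 1–24, 2000: 24 days.
Residual: 322 days.
Total: 11644 days.
11644 mod 7 = 3, so 3 days before Monday is Friday.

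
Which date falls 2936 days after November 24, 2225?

December 8, 2233

Count 2936 days after November 24, 2225:
From November 24, 2225 to November 24, 2233: 8 years, of which 2 contain a Feb 29 — 6×365 + 2×366 = 2922 days.
November 2233: 30 − 24 = 6 days remain.
December 1–8, 2233: 8 days.
Residual: 14 days.
Total: 2936 days.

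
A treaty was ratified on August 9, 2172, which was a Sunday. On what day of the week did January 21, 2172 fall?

Tuesday

Count forward from the earlier date (January 21, 2172) to the later (August 9, 2172):
January 2172: 31 − 21 = 10 days remain.
Then February 2172 (29), March (31), April (30), May (31), June (30), July (31): 29 + 31 + 30 + 31 + 30 + 31 = 182 days.
August 1–9, 2172: 9 days.
Total: 10 + 182 + 9 = 201 days.
201 mod 7 = 5, so 5 days before Sunday is Tuesday.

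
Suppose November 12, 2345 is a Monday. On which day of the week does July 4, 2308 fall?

Count forward from the earlier date (July 4, 2308) to the later (November 12, 2345):
From July 4, 2308 to July 4, 2345: 37 years, of which 9 contain a Feb 29 — 28×365 + 9×366 = 13514 days.
July 2345: 31 − 4 = 27 days remain.
Then August (31), September (30), October (31): 31 + 30 + 31 = 92 days.
November 1–12, 2345: 12 days.
Residual: 131 days.
Total: 13645 days.
13645 mod 7 = 2, so 2 days before Monday is Saturday.

Saturday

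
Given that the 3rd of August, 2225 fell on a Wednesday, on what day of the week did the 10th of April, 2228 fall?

Thursday

Day-of-year of August 3, 2225: 215.
Day-of-year of April 10, 2228: 101.
2225 has 365 days, so 365 − 215 = 150 days remain in 2225.
Full years: 2226: 365; 2227: 365. Sum = 730.
Total: 150 + 730 + 101 = 981 days.
981 mod 7 = 1, so 1 day after Wednesday is Thursday.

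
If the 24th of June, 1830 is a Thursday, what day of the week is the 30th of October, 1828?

Thursday

Count forward from the earlier date (October 30, 1828) to the later (June 24, 1830):
Day-of-year of October 30, 1828: 304.
Day-of-year of June 24, 1830: 175.
1828 has 366 days, so 366 − 304 = 62 days remain in 1828.
Full years: 1829: 365. Sum = 365.
Total: 62 + 365 + 175 = 602 days.
602 is a multiple of 7, so the 30th of October, 1828 falls on the same weekday: Thursday.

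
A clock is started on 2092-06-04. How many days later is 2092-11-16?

June 2092: 30 − 4 = 26 days remain.
Then July (31), August (31), September (30), October (31): 31 + 31 + 30 + 31 = 123 days.
November 1–16, 2092: 16 days.
Total: 26 + 123 + 16 = 165 days.

165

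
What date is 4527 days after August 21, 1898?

January 13, 1911

Count 4527 days after August 21, 1898:
From August 21, 1898 to August 21, 1910: 12 years, of which 2 contain a Feb 29 — 10×365 + 2×366 = 4382 days.
(1900 is not a leap year (divisible by 100 but not 400).)
August 1910: 31 − 21 = 10 days remain.
Then September (30), October (31), November (30), December (31): 30 + 31 + 30 + 31 = 122 days.
January 1–13, 1911: 13 days.
Residual: 145 days.
Total: 4527 days.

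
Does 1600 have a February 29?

1600 is a leap year (divisible by 400).

Yes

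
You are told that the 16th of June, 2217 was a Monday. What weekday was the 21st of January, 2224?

Day-of-year of June 16, 2217: 167.
Day-of-year of January 21, 2224: 21.
2217 has 365 days, so 365 − 167 = 198 days remain in 2217.
Full years: 2218: 365; 2219: 365; 2220: 366; 2221: 365; 2222: 365; 2223: 365. Sum = 2191.
Total: 198 + 2191 + 21 = 2410 days.
2410 mod 7 = 2, so 2 days after Monday is Wednesday.

Wednesday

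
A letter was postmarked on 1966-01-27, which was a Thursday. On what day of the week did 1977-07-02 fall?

From January 27, 1966 to January 27, 1977: 11 years, of which 3 contain a Feb 29 — 8×365 + 3×366 = 4018 days.
January 1977: 31 − 27 = 4 days remain.
Then February 1977 (28), March (31), April (30), May (31), June (30): 28 + 31 + 30 + 31 + 30 = 150 days.
July 1–2, 1977: 2 days.
Residual: 156 days.
Total: 4174 days.
4174 mod 7 = 2, so 2 days after Thursday is Saturday.

Saturday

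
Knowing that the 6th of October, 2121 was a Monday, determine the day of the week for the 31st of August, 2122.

Day-of-year of October 6, 2121: 279.
Day-of-year of August 31, 2122: 243.
2121 has 365 days, so 365 − 279 = 86 days remain in 2121.
Total: 86 + 243 = 329 days.
329 is a multiple of 7, so the 31st of August, 2122 falls on the same weekday: Monday.

Monday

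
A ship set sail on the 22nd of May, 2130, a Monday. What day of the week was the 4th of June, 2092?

Count forward from the earlier date (June 4, 2092) to the later (May 22, 2130):
Day-of-year of June 4, 2092: 156.
Day-of-year of May 22, 2130: 142.
2092 has 366 days, so 366 − 156 = 210 days remain in 2092.
Full years 2093–2129: 29 common + 8 leap = 29×365 + 8×366 = 13513 days.
Total: 210 + 13513 + 142 = 13865 days.
13865 mod 7 = 5, so 5 days before Monday is Wednesday.

Wednesday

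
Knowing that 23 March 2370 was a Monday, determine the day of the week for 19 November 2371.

Friday

March 2370: 31 − 23 = 8 days remain.
Then 19 full months totalling 579 days.
November 1–19, 2371: 19 days.
Total: 8 + 579 + 19 = 606 days.
606 mod 7 = 4, so 4 days after Monday is Friday.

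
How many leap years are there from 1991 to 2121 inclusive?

32

Years divisible by 4: 1992, 1996, …, 2120 — 33 in all.
Of these, 2100 is divisible by 100 but not 400, so not leap.
2000 is divisible by 400, so still leap.
Leap years: 33 − 1 = 32.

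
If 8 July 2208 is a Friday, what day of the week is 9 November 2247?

Day-of-year of July 8, 2208: 190.
Day-of-year of November 9, 2247: 313.
2208 has 366 days, so 366 − 190 = 176 days remain in 2208.
Full years 2209–2246: 29 common + 9 leap = 29×365 + 9×366 = 13879 days.
Total: 176 + 13879 + 313 = 14368 days.
14368 mod 7 = 4, so 4 days after Friday is Tuesday.

Tuesday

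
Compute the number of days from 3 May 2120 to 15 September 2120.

May 2120: 31 − 3 = 28 days remain.
Then June (30), July (31), August (31): 30 + 31 + 31 = 92 days.
September 1–15, 2120: 15 days.
Total: 28 + 92 + 15 = 135 days.

135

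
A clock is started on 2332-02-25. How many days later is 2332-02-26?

1

Within February 2332: 26 − 25 = 1 day.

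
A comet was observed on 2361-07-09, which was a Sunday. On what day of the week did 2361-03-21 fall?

Count forward from the earlier date (March 21, 2361) to the later (July 9, 2361):
March 2361: 31 − 21 = 10 days remain.
Then April (30), May (31), June (30): 30 + 31 + 30 = 91 days.
July 1–9, 2361: 9 days.
Total: 10 + 91 + 9 = 110 days.
110 mod 7 = 5, so 5 days before Sunday is Tuesday.

Tuesday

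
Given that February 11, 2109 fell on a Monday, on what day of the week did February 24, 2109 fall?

Sunday

Within February 2109: 24 − 11 = 13 days.
13 mod 7 = 6, so 6 days after Monday is Sunday.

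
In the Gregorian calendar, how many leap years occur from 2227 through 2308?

Years divisible by 4: 2228, 2232, …, 2308 — 21 in all.
Of these, 2300 is divisible by 100 but not 400, so not leap.
Leap years: 21 − 1 = 20.

20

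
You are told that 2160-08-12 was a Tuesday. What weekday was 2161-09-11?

August 2160: 31 − 12 = 19 days remain.
Then 12 full months totalling 365 days.
September 1–11, 2161: 11 days.
Total: 19 + 365 + 11 = 395 days.
395 mod 7 = 3, so 3 days after Tuesday is Friday.

Friday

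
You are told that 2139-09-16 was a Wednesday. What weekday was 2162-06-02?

Day-of-year of September 16, 2139: 259.
Day-of-year of June 2, 2162: 153.
2139 has 365 days, so 365 − 259 = 106 days remain in 2139.
Full years 2140–2161: 16 common + 6 leap = 16×365 + 6×366 = 8036 days.
Total: 106 + 8036 + 153 = 8295 days.
8295 is a multiple of 7, so 2162-06-02 falls on the same weekday: Wednesday.

Wednesday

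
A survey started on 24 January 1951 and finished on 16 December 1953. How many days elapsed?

1057

Day-of-year of January 24, 1951: 24.
Day-of-year of December 16, 1953: 350.
1951 has 365 days, so 365 − 24 = 341 days remain in 1951.
Full years: 1952: 366. Sum = 366.
Total: 341 + 366 + 350 = 1057 days.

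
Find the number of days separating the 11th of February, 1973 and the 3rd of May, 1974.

446

Day-of-year of February 11, 1973: 42.
Day-of-year of May 3, 1974: 123.
1973 has 365 days, so 365 − 42 = 323 days remain in 1973.
Total: 323 + 123 = 446 days.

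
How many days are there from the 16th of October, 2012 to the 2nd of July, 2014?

October 2012: 31 − 16 = 15 days remain.
Then 20 full months totalling 607 days.
July 1–2, 2014: 2 days.
Total: 15 + 607 + 2 = 624 days.

624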